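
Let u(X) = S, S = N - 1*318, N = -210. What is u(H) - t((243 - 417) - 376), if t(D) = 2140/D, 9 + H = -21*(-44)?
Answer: -28826/55 ≈ -524.11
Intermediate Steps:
H = 915 (H = -9 - 21*(-44) = -9 + 924 = 915)
S = -528 (S = -210 - 1*318 = -210 - 318 = -528)
u(X) = -528
u(H) - t((243 - 417) - 376) = -528 - 2140/((243 - 417) - 376) = -528 - 2140/(-174 - 376) = -528 - 2140/(-550) = -528 - 2140*(-1)/550 = -528 - 1*(-214/55) = -528 + 214/55 = -28826/55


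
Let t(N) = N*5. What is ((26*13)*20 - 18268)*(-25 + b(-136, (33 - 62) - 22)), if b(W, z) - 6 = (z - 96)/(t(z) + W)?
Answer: 83801256/391 ≈ 2.1433e+5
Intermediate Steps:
t(N) = 5*N
b(W, z) = 6 + (-96 + z)/(W + 5*z) (b(W, z) = 6 + (z - 96)/(5*z + W) = 6 + (-96 + z)/(W + 5*z))
((26*13)*20 - 18268)*(-25 + b(-136, (33 - 62) - 22)) = ((26*13)*20 - 18268)*(-25 + (-96 + 6*(-136) + 31*((33 - 62) - 22))/(-136 + 5*((33 - 62) - 22))) = (338*20 - 18268)*(-25 + (-96 - 816 + 31*(-29 - 22))/(-136 + 5*(-29 - 22))) = (6760 - 18268)*(-25 + (-96 - 816 + 31*(-51))/(-136 + 5*(-51))) = -11508*(-25 + (-96 - 816 - 1581)/(-136 - 255)) = -11508*(-25 - 2493/(-391)) = -11508*(-25 - 1/391*(-2493)) = -11508*(-25 + 2493/391) = -11508*(-7282/391) = 83801256/391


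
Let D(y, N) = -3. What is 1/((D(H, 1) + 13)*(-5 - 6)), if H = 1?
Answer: -1/110 ≈ -0.0090909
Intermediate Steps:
1/((D(H, 1) + 13)*(-5 - 6)) = 1/((-3 + 13)*(-5 - 6)) = 1/(10*(-11)) = 1/(-110) = -1/110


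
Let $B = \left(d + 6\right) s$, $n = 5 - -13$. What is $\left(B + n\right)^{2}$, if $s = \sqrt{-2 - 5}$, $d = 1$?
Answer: $-19 + 252 i \sqrt{7} \approx -19.0 + 666.73 i$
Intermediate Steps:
$s = i \sqrt{7}$ ($s = \sqrt{-7} = i \sqrt{7} \approx 2.6458 i$)
$n = 18$ ($n = 5 + 13 = 18$)
$B = 7 i \sqrt{7}$ ($B = \left(1 + 6\right) i \sqrt{7} = 7 i \sqrt{7} \approx 18.52 i$)
$\left(B + n\right)^{2} = \left(7 i \sqrt{7} + 18\right)^{2} = \left(18 + 7 i \sqrt{7}\right)^{2}$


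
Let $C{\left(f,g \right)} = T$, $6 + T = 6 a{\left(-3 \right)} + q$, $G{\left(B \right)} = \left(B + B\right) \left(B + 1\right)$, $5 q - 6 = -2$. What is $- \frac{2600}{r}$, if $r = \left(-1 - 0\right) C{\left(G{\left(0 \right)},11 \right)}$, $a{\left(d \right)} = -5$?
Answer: $- \frac{1625}{22} \approx -73.864$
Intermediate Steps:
$q = \frac{4}{5}$ ($q = \frac{6}{5} + \frac{1}{5} \left(-2\right) = \frac{6}{5} - \frac{2}{5} = \frac{4}{5} \approx 0.8$)
$G{\left(B \right)} = 2 B \left(1 + B\right)$
$T = - \frac{176}{5}$ ($T = -6 + \left(6 \left(-5\right) + \frac{4}{5}\right) = -6 + \left(-30 + \frac{4}{5}\right) = -6 - \frac{146}{5} = - \frac{176}{5} \approx -35.2$)
$C{\left(f,g \right)} = - \frac{176}{5}$
$r = \frac{176}{5}$ ($r = \left(-1 - 0\right) \left(- \frac{176}{5}\right) = \left(-1 + 0\right) \left(- \frac{176}{5}\right) = \left(-1\right) \left(- \frac{176}{5}\right) = \frac{176}{5} \approx 35.2$)
$- \frac{2600}{r} = - \frac{2600}{\frac{176}{5}} = \left(-2600\right) \frac{5}{176} = - \frac{1625}{22}$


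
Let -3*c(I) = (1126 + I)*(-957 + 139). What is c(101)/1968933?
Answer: 334562/1968933 ≈ 0.16992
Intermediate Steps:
c(I) = 921068/3 + 818*I/3 (c(I) = -(1126 + I)*(-957 + 139)/3 = -(1126 + I)*(-818)/3 = -(-921068 - 818*I)/3 = 921068/3 + 818*I/3)
c(101)/1968933 = (921068/3 + (818/3)*101)/1968933 = (921068/3 + 82618/3)*(1/1968933) = 334562*(1/1968933) = 334562/1968933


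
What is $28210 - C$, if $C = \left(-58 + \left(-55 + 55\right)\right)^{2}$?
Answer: $24846$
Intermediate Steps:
$C = 3364$ ($C = \left(-58 + 0\right)^{2} = \left(-58\right)^{2} = 3364$)
$28210 - C = 28210 - 3364 = 24846$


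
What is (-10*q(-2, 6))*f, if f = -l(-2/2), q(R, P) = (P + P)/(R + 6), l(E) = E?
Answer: -30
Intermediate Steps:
q(R, P) = 2*P/(6 + R) (q(R, P) = (2*P)/(6 + R) = 2*P/(6 + R))
f = 1 (f = -(-2)/2 = -1*(-1) = 1)
(-10*q(-2, 6))*f = -20*6/(6 - 2)*1 = -20*6/4*1 = -10*3*1 = -30*1 = -30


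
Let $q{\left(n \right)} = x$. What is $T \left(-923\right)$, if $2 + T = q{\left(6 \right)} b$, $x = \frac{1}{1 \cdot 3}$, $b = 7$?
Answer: $- \frac{923}{3} \approx -307.67$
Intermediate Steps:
$x = \frac{1}{3} \approx 0.33333$
$q{\left(n \right)} = \frac{1}{3}$
$T = \frac{1}{3}$ ($T = -2 + \frac{1}{3} \cdot 7 = -2 + \frac{7}{3} = \frac{1}{3} \approx 0.33333$)
$T \left(-923\right) = \frac{1}{3} \left(-923\right) = - \frac{923}{3}$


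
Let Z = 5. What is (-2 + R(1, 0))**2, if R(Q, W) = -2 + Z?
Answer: 1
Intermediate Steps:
R(Q, W) = 3 (R(Q, W) = -2 + 5 = 3)
(-2 + R(1, 0))**2 = (-2 + 3)**2 = 1**2 = 1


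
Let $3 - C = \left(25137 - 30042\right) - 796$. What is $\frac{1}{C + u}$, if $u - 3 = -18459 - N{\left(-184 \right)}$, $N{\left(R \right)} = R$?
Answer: $- \frac{1}{12568} \approx -7.9567 \cdot 10^{-5}$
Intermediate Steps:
$C = 5704$ ($C = 3 - \left(\left(25137 - 30042\right) - 796\right) = 3 - \left(-4905 - 796\right) = 3 - -5701 = 3 + 5701 = 5704$)
$u = -18272$ ($u = 3 - 18275 = -18272$)
$\frac{1}{C + u} = \frac{1}{5704 - 18272} = \frac{1}{-12568} = - \frac{1}{12568}$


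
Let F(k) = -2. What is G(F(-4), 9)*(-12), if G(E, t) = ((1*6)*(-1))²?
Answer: -432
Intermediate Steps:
G(E, t) = 36 (G(E, t) = (6*(-1))² = (-6)² = 36)
G(F(-4), 9)*(-12) = 36*(-12) = -432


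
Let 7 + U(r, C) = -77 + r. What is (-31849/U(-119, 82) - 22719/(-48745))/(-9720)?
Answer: -778545731/48090842100 ≈ -0.016189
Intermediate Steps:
U(r, C) = -84 + r (U(r, C) = -7 + (-77 + r) = -84 + r)
(-31849/U(-119, 82) - 22719/(-48745))/(-9720) = (-31849/(-84 - 119) - 22719/(-48745))/(-9720) = (-31849/(-203) - 22719*(-1/48745))*(-1/9720) = (-31849*(-1/203) + 22719/48745)*(-1/9720) = (31849/203 + 22719/48745)*(-1/9720) = (1557091462/9895235)*(-1/9720) = -778545731/48090842100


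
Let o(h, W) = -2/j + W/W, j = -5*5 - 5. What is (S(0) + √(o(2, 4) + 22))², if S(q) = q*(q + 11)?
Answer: 346/15 ≈ 23.067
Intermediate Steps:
j = -30 (j = -25 - 5 = -30)
o(h, W) = 16/15 (o(h, W) = -2/(-30) + W/W = -2*(-1/30) + 1 = 1/15 + 1 = 16/15)
S(q) = q*(11 + q)
(S(0) + √(o(2, 4) + 22))² = (0*(11 + 0) + √(16/15 + 22))² = (0*11 + √(346/15))² = (0 + √5190/15)² = (√5190/15)² = 346/15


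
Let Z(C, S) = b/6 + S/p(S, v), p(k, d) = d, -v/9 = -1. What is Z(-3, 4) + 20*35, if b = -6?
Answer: 6295/9 ≈ 699.44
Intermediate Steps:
v = 9 (v = -9*(-1) = 9)
Z(C, S) = -1 + S/9 (Z(C, S) = -6/6 + S/9 = -6*⅙ + S*(⅑) = -1 + S/9)
Z(-3, 4) + 20*35 = (-1 + (⅑)*4) + 20*35 = (-1 + 4/9) + 700 = -5/9 + 700 = 6295/9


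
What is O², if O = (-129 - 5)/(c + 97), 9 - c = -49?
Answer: 17956/24025 ≈ 0.74739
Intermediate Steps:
c = 58 (c = 9 - 1*(-49) = 9 + 49 = 58)
O = -134/155 (O = (-129 - 5)/(58 + 97) = -134/155 ≈ -0.86452)
O² = (-134/155)² = 17956/24025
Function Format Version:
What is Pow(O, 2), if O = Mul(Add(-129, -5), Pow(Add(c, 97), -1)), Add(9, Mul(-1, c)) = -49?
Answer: Rational(17956, 24025) ≈ 0.74739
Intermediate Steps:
c = 58 (c = Add(9, Mul(-1, -49)) = Add(9, 49) = 58)
O = Rational(-134, 155) (O = Mul(Add(-129, -5), Pow(Add(58, 97), -1)) = Mul(-134, Pow(155, -1)) = Mul(-134, Rational(1, 155)) = Rational(-134, 155) ≈ -0.86452)
Pow(O, 2) = Pow(Rational(-134, 155), 2) = Rational(17956, 24025)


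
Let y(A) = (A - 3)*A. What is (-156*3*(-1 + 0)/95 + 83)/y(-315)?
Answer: 8353/9516150 ≈ 0.00087777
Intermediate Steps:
y(A) = A*(-3 + A) (y(A) = (-3 + A)*A = A*(-3 + A))
(-156*3*(-1 + 0)/95 + 83)/y(-315) = (-156*3*(-1 + 0)/95 + 83)/((-315*(-3 - 315))) = (-156*3*(-1)/95 + 83)/((-315*(-318))) = (-(-468)/95 + 83)/100170 = (-156*(-3/95) + 83)*(1/100170) = (468/95 + 83)*(1/100170) = (8353/95)*(1/100170) = 8353/9516150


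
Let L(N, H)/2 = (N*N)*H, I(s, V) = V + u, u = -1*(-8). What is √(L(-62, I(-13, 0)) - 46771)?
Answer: 3*√1637 ≈ 121.38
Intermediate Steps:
u = 8
I(s, V) = 8 + V (I(s, V) = V + 8 = 8 + V)
L(N, H) = 2*H*N² (L(N, H) = 2*((N*N)*H) = 2*(N²*H) = 2*(H*N²) = 2*H*N²)
√(L(-62, I(-13, 0)) - 46771) = √(2*(8 + 0)*(-62)² - 46771) = √(2*8*3844 - 46771) = √(61504 - 46771) = √14733 = 3*√1637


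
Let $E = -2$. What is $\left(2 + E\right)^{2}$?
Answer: $0$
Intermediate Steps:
$\left(2 + E\right)^{2} = \left(2 - 2\right)^{2} = 0^{2} = 0$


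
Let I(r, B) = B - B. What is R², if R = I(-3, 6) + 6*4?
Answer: 576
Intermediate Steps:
I(r, B) = 0
R = 24 (R = 0 + 6*4 = 0 + 24 = 24)
R² = 24² = 576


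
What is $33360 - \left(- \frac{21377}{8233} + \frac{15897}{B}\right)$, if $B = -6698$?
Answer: $\frac{1839899053387}{55144634} \approx 33365.0$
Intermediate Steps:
$33360 - \left(- \frac{21377}{8233} + \frac{15897}{B}\right) = 33360 - \left(- \frac{21377}{8233} - \frac{15897}{6698}\right) = 33360 - - \frac{274063147}{55144634} = 33360 + \left(\frac{21377}{8233} + \frac{15897}{6698}\right) = 33360 + \frac{274063147}{55144634} = \frac{1839899053387}{55144634}$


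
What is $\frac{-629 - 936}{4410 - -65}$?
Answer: $- \frac{313}{895} \approx -0.34972$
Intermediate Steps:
$\frac{-629 - 936}{4410 - -65} = - \frac{1565}{4410 + \left(-2382 + 2447\right)} = - \frac{1565}{4410 + 65} = - \frac{1565}{4475} = \left(-1565\right) \frac{1}{4475} = - \frac{313}{895}$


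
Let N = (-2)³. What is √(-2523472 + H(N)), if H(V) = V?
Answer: 2*I*√630870 ≈ 1588.5*I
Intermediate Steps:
N = -8
√(-2523472 + H(N)) = √(-2523472 - 8) = √(-2523480) = 2*I*√630870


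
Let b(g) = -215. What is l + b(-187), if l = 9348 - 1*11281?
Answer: -2148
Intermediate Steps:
l = -1933 (l = 9348 - 11281 = -1933)
l + b(-187) = -1933 - 215 = -2148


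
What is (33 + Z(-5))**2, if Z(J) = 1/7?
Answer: 53824/49 ≈ 1098.4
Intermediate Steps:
Z(J) = 1/7
(33 + Z(-5))**2 = (33 + 1/7)**2 = (232/7)**2 = 53824/49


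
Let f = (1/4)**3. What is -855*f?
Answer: -855/64 ≈ -13.359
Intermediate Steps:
f = 1/64 (f = (1*(1/4))**3 = (1/4)**3 = 1/64 ≈ 0.015625)
-855*f = -855*1/64 = -855/64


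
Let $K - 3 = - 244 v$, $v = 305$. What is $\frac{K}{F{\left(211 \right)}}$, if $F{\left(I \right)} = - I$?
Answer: $\frac{74417}{211} \approx 352.69$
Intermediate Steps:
$K = -74417$ ($K = 3 - 74420 = -74417$)
$\frac{K}{F{\left(211 \right)}} = - \frac{74417}{\left(-1\right) 211} = - \frac{74417}{-211} = \left(-74417\right) \left(- \frac{1}{211}\right) = \frac{74417}{211}$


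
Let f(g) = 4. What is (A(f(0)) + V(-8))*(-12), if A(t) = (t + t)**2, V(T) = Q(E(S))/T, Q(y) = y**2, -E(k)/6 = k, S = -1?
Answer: -714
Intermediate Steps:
E(k) = -6*k
V(T) = 36/T (V(T) = (-6*(-1))**2/T = 6**2/T = 36/T)
A(t) = 4*t**2 (A(t) = (2*t)**2 = 4*t**2)
(A(f(0)) + V(-8))*(-12) = (4*4**2 + 36/(-8))*(-12) = (4*16 + 36*(-1/8))*(-12) = (64 - 9/2)*(-12) = (119/2)*(-12) = -714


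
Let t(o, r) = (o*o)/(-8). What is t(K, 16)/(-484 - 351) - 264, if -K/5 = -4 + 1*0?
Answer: -44078/167 ≈ -263.94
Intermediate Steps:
K = 20 (K = -5*(-4 + 1*0) = -5*(-4 + 0) = -5*(-4) = 20)
t(o, r) = -o**2/8 (t(o, r) = o**2*(-1/8) = -o**2/8)
t(K, 16)/(-484 - 351) - 264 = (-1/8*20**2)/(-484 - 351) - 264 = -1/8*400/(-835) - 264 = -50*(-1/835) - 264 = 10/167 - 264 = -44078/167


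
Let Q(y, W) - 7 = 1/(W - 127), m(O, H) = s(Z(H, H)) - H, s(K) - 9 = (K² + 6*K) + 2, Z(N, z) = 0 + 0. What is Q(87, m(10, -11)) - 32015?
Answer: -3360841/105 ≈ -32008.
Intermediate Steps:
Z(N, z) = 0
s(K) = 11 + K² + 6*K (s(K) = 9 + ((K² + 6*K) + 2) = 9 + (2 + K² + 6*K) = 11 + K² + 6*K)
m(O, H) = 11 - H (m(O, H) = (11 + 0² + 6*0) - H = (11 + 0 + 0) - H = 11 - H)
Q(y, W) = 7 + 1/(-127 + W) (Q(y, W) = 7 + 1/(W - 127) = 7 + 1/(-127 + W))
Q(87, m(10, -11)) - 32015 = (-888 + 7*(11 - 1*(-11)))/(-127 + (11 - 1*(-11))) - 32015 = (-888 + 7*(11 + 11))/(-127 + (11 + 11)) - 32015 = (-888 + 7*22)/(-127 + 22) - 32015 = (-888 + 154)/(-105) - 32015 = -1/105*(-734) - 32015 = 734/105 - 32015 = -3360841/105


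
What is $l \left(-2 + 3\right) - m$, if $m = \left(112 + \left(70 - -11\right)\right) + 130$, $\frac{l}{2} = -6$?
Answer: $-335$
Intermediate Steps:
$l = -12$ ($l = 2 \left(-6\right) = -12$)
$m = 323$ ($m = \left(112 + \left(70 + 11\right)\right) + 130 = \left(112 + 81\right) + 130 = 193 + 130 = 323$)
$l \left(-2 + 3\right) - m = - 12 \left(-2 + 3\right) - 323 = \left(-12\right) 1 - 323 = -12 - 323 = -335$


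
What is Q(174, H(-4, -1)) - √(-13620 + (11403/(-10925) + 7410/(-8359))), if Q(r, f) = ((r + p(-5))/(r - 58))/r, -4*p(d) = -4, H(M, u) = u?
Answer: 175/20184 - I*√26888308342045089/1404955 ≈ 0.0086702 - 116.71*I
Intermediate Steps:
p(d) = 1 (p(d) = -¼*(-4) = 1)
Q(r, f) = (1 + r)/(r*(-58 + r)) (Q(r, f) = ((r + 1)/(r - 58))/r = ((1 + r)/(-58 + r))/r = (1 + r)/(r*(-58 + r)))
Q(174, H(-4, -1)) - √(-13620 + (11403/(-10925) + 7410/(-8359))) = (1 + 174)/(174*(-58 + 174)) - √(-13620 + (11403/(-10925) + 7410/(-8359))) = (1/174)*175/116 - √(-13620 + (11403*(-1/10925) + 7410*(-1/8359))) = (1/174)*(1/116)*175 - √(-13620 + (-11403/10925 - 570/643)) = 175/20184 - √(-13620 - 13559379/7024775) = 175/20184 - √(-95690994879/7024775) = 175/20184 - I*√26888308342045089/1404955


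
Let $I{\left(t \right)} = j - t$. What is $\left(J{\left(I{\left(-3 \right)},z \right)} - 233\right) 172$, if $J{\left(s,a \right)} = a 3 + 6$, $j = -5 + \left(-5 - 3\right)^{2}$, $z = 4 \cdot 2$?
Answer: $-34916$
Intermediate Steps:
$z = 8$
$j = 59$ ($j = -5 + \left(-8\right)^{2} = -5 + 64 = 59$)
$I{\left(t \right)} = 59 - t$
$J{\left(s,a \right)} = 6 + 3 a$ ($J{\left(s,a \right)} = 3 a + 6 = 6 + 3 a$)
$\left(J{\left(I{\left(-3 \right)},z \right)} - 233\right) 172 = \left(\left(6 + 3 \cdot 8\right) - 233\right) 172 = \left(\left(6 + 24\right) - 233\right) 172 = \left(30 - 233\right) 172 = \left(-203\right) 172 = -34916$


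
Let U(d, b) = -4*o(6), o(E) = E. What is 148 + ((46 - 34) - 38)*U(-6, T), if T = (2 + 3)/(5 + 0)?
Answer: 772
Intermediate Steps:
T = 1 (T = 5/5 = 5*(⅕) = 1)
U(d, b) = -24 (U(d, b) = -4*6 = -24)
148 + ((46 - 34) - 38)*U(-6, T) = 148 + ((46 - 34) - 38)*(-24) = 148 + (12 - 38)*(-24) = 148 - 26*(-24) = 148 + 624 = 772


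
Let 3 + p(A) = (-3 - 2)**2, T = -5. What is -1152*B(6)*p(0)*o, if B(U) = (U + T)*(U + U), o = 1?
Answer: -304128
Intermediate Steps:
p(A) = 22 (p(A) = -3 + (-3 - 2)**2 = -3 + (-5)**2 = -3 + 25 = 22)
B(U) = 2*U*(-5 + U) (B(U) = (U - 5)*(U + U) = (-5 + U)*(2*U) = 2*U*(-5 + U))
-1152*B(6)*p(0)*o = -1152*(2*6*(-5 + 6))*22 = -1152*(2*6*1)*22 = -1152*12*22 = -304128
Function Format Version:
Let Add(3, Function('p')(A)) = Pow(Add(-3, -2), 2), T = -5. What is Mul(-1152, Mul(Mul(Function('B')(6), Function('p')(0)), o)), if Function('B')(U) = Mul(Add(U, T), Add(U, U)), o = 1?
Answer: -304128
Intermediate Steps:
Function('p')(A) = 22 (Function('p')(A) = Add(-3, Pow(Add(-3, -2), 2)) = Add(-3, Pow(-5, 2)) = Add(-3, 25) = 22)
Function('B')(U) = Mul(2, U, Add(-5, U)) (Function('B')(U) = Mul(Add(U, -5), Add(U, U)) = Mul(Add(-5, U), Mul(2, U)) = Mul(2, U, Add(-5, U)))
Mul(-1152, Mul(Mul(Function('B')(6), Function('p')(0)), o)) = Mul(-1152, Mul(Mul(Mul(2, 6, Add(-5, 6)), 22), 1)) = Mul(-1152, Mul(Mul(Mul(2, 6, 1), 22), 1)) = Mul(-1152, Mul(Mul(12, 22), 1)) = Mul(-1152, Mul(264, 1)) = Mul(-1152, 264) = -304128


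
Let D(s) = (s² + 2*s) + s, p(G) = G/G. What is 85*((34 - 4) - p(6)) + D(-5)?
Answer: 2475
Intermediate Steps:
p(G) = 1
D(s) = s² + 3*s
85*((34 - 4) - p(6)) + D(-5) = 85*((34 - 4) - 1*1) - 5*(3 - 5) = 85*(30 - 1) - 5*(-2) = 85*29 + 10 = 2465 + 10 = 2475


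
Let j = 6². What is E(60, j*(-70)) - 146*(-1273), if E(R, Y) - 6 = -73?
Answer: 185791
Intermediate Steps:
j = 36
E(R, Y) = -67 (E(R, Y) = 6 - 73 = -67)
E(60, j*(-70)) - 146*(-1273) = -67 - 146*(-1273) = -67 - 1*(-185858) = -67 + 185858 = 185791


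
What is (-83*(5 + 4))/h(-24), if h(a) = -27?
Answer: 83/3 ≈ 27.667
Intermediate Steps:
(-83*(5 + 4))/h(-24) = -83*(5 + 4)/(-27) = -83*9*(-1/27) = -747*(-1/27) = 83/3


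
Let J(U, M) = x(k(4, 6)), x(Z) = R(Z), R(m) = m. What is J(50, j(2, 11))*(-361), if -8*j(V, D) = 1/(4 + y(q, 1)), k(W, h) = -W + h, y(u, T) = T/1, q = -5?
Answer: -722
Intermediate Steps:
y(u, T) = T (y(u, T) = T*1 = T)
k(W, h) = h - W
j(V, D) = -1/40 (j(V, D) = -1/(8*(4 + 1)) = -⅛/5 = -⅛*⅕ = -1/40)
x(Z) = Z
J(U, M) = 2 (J(U, M) = 6 - 1*4 = 6 - 4 = 2)
J(50, j(2, 11))*(-361) = 2*(-361) = -722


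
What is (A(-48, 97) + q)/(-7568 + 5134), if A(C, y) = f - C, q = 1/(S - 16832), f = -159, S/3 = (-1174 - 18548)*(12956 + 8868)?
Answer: 143329373377/3142916169344 ≈ 0.045604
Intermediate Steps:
S = -1291238784 (S = 3*((-1174 - 18548)*(12956 + 8868)) = 3*(-19722*21824) = 3*(-430412928) = -1291238784)
q = -1/1291255616 (q = 1/(-1291238784 - 16832) = 1/(-1291255616) = -1/1291255616 ≈ -7.7444e-10)
A(C, y) = -159 - C
(A(-48, 97) + q)/(-7568 + 5134) = ((-159 - 1*(-48)) - 1/1291255616)/(-7568 + 5134) = ((-159 + 48) - 1/1291255616)/(-2434) = (-111 - 1/1291255616)*(-1/2434) = -143329373377/1291255616*(-1/2434) = 143329373377/3142916169344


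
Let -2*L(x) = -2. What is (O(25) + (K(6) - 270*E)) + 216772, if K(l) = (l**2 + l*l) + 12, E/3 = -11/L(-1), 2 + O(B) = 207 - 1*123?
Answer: 225848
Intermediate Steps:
L(x) = 1 (L(x) = -1/2*(-2) = 1)
O(B) = 82 (O(B) = -2 + (207 - 1*123) = -2 + (207 - 123) = -2 + 84 = 82)
E = -33 (E = 3*(-11/1) = 3*(-11*1) = 3*(-11) = -33)
K(l) = 12 + 2*l**2 (K(l) = (l**2 + l**2) + 12 = 2*l**2 + 12 = 12 + 2*l**2)
(O(25) + (K(6) - 270*E)) + 216772 = (82 + ((12 + 2*6**2) - 270*(-33))) + 216772 = (82 + ((12 + 2*36) + 8910)) + 216772 = (82 + ((12 + 72) + 8910)) + 216772 = (82 + (84 + 8910)) + 216772 = (82 + 8994) + 216772 = 9076 + 216772 = 225848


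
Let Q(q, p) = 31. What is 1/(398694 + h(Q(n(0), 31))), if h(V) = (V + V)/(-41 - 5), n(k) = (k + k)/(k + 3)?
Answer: 23/9169931 ≈ 2.5082e-6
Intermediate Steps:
n(k) = 2*k/(3 + k) (n(k) = (2*k)/(3 + k) = 2*k/(3 + k))
h(V) = -V/23 (h(V) = (2*V)/(-46) = (2*V)*(-1/46) = -V/23)
1/(398694 + h(Q(n(0), 31))) = 1/(398694 - 1/23*31) = 1/(398694 - 31/23) = 1/(9169931/23) = 23/9169931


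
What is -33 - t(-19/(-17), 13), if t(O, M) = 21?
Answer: -54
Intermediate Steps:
-33 - t(-19/(-17), 13) = -33 - 1*21 = -33 - 21 = -54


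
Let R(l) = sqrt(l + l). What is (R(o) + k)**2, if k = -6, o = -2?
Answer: 32 - 24*I ≈ 32.0 - 24.0*I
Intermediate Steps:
R(l) = sqrt(2)*sqrt(l) (R(l) = sqrt(2*l) = sqrt(2)*sqrt(l))
(R(o) + k)**2 = (sqrt(2)*sqrt(-2) - 6)**2 = (sqrt(2)*(I*sqrt(2)) - 6)**2 = (2*I - 6)**2 = (-6 + 2*I)**2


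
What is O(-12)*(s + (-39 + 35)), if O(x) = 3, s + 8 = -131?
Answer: -429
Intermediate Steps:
s = -139 (s = -8 - 131 = -139)
O(-12)*(s + (-39 + 35)) = 3*(-139 + (-39 + 35)) = 3*(-139 - 4) = 3*(-143) = -429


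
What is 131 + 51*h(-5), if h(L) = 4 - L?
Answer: 590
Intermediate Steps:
131 + 51*h(-5) = 131 + 51*(4 - 1*(-5)) = 131 + 51*(4 + 5) = 131 + 51*9 = 131 + 459 = 590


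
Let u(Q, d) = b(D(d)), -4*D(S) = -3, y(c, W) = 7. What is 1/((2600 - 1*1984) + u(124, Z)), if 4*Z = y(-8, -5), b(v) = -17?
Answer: 1/599 ≈ 0.0016694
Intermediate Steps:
D(S) = 3/4 (D(S) = -1/4*(-3) = 3/4)
Z = 7/4 (Z = (1/4)*7 = 7/4 ≈ 1.7500)
u(Q, d) = -17
1/((2600 - 1*1984) + u(124, Z)) = 1/((2600 - 1*1984) - 17) = 1/((2600 - 1984) - 17) = 1/(616 - 17) = 1/599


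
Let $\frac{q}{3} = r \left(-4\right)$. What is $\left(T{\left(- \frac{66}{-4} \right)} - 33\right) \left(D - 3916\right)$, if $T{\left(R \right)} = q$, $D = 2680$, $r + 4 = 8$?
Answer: $100116$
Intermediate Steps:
$r = 4$ ($r = -4 + 8 = 4$)
$q = -48$ ($q = 3 \cdot 4 \left(-4\right) = 3 \left(-16\right) = -48$)
$T{\left(R \right)} = -48$
$\left(T{\left(- \frac{66}{-4} \right)} - 33\right) \left(D - 3916\right) = \left(-48 - 33\right) \left(2680 - 3916\right) = \left(-81\right) \left(-1236\right) = 100116$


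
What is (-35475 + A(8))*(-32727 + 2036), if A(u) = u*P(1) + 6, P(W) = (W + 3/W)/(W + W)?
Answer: 1088088023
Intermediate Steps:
P(W) = (W + 3/W)/(2*W) (P(W) = (W + 3/W)/((2*W)) = (W + 3/W)*(1/(2*W)) = (W + 3/W)/(2*W))
A(u) = 6 + 2*u (A(u) = u*((1/2)*(3 + 1**2)/1**2) + 6 = u*((1/2)*1*(3 + 1)) + 6 = u*((1/2)*1*4) + 6 = u*2 + 6 = 2*u + 6 = 6 + 2*u)
(-35475 + A(8))*(-32727 + 2036) = (-35475 + (6 + 2*8))*(-32727 + 2036) = (-35475 + (6 + 16))*(-30691) = (-35475 + 22)*(-30691) = -35453*(-30691) = 1088088023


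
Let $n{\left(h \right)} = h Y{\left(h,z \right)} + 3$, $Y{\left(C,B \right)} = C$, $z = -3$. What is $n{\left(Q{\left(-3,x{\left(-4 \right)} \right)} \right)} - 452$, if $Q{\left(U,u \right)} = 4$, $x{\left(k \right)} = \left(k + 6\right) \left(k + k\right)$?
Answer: $-433$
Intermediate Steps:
$x{\left(k \right)} = 2 k \left(6 + k\right)$ ($x{\left(k \right)} = \left(6 + k\right) 2 k = 2 k \left(6 + k\right)$)
$n{\left(h \right)} = 3 + h^{2}$ ($n{\left(h \right)} = h h + 3 = h^{2} + 3 = 3 + h^{2}$)
$n{\left(Q{\left(-3,x{\left(-4 \right)} \right)} \right)} - 452 = \left(3 + 4^{2}\right) - 452 = \left(3 + 16\right) - 452 = 19 - 452 = -433$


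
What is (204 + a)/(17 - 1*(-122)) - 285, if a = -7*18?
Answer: -39537/139 ≈ -284.44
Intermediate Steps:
a = -126
(204 + a)/(17 - 1*(-122)) - 285 = (204 - 126)/(17 - 1*(-122)) - 285 = 78/(17 + 122) - 285 = 78/139 - 285 = -39537/139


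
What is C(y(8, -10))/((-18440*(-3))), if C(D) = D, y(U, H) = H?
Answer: -1/5532 ≈ -0.00018077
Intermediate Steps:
C(y(8, -10))/((-18440*(-3))) = -10/((-18440*(-3))) = -10/55320 = -10*1/55320 = -1/5532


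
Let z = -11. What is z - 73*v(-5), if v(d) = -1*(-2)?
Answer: -157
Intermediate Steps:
v(d) = 2
z - 73*v(-5) = -11 - 73*2 = -11 - 146 = -157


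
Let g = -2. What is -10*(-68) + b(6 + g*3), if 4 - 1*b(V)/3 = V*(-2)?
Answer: 692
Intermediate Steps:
b(V) = 12 + 6*V (b(V) = 12 - 3*V*(-2) = 12 - (-6)*V = 12 + 6*V)
-10*(-68) + b(6 + g*3) = -10*(-68) + (12 + 6*(6 - 2*3)) = 680 + (12 + 6*(6 - 6)) = 680 + (12 + 6*0) = 680 + (12 + 0) = 680 + 12 = 692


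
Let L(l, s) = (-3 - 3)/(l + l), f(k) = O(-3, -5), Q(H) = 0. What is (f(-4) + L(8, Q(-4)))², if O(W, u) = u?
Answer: 1849/64 ≈ 28.891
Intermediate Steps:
f(k) = -5
L(l, s) = -3/l (L(l, s) = -6*1/(2*l) = -3/l)
(f(-4) + L(8, Q(-4)))² = (-5 - 3/8)² = (-43/8)² = 1849/64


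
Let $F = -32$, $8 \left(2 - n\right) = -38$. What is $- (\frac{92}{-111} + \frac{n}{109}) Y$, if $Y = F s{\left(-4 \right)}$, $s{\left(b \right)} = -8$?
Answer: $\frac{2375360}{12099} \approx 196.33$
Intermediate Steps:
$n = \frac{27}{4}$ ($n = 2 - - \frac{19}{4} = 2 + \frac{19}{4} = \frac{27}{4} \approx 6.75$)
$Y = 256$ ($Y = \left(-32\right) \left(-8\right) = 256$)
$- (\frac{92}{-111} + \frac{n}{109}) Y = - (\frac{92}{-111} + \frac{27}{4 \cdot 109}) 256 = - (92 \left(- \frac{1}{111}\right) + \frac{27}{4} \cdot \frac{1}{109}) 256 = - (- \frac{92}{111} + \frac{27}{436}) 256 = \left(-1\right) \left(- \frac{37115}{48396}\right) 256 = \frac{37115}{48396} \cdot 256 = \frac{2375360}{12099}$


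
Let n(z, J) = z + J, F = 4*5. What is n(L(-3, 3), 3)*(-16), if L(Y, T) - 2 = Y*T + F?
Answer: -256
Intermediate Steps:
F = 20
L(Y, T) = 22 + T*Y (L(Y, T) = 2 + (Y*T + 20) = 2 + (T*Y + 20) = 2 + (20 + T*Y) = 22 + T*Y)
n(z, J) = J + z
n(L(-3, 3), 3)*(-16) = (3 + (22 + 3*(-3)))*(-16) = (3 + (22 - 9))*(-16) = (3 + 13)*(-16) = 16*(-16) = -256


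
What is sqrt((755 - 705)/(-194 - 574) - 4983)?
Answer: I*sqrt(11480982)/48 ≈ 70.591*I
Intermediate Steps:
sqrt((755 - 705)/(-194 - 574) - 4983) = sqrt(50/(-768) - 4983) = sqrt(50*(-1/768) - 4983) = sqrt(-25/384 - 4983) = sqrt(-1913497/384) = I*sqrt(11480982)/48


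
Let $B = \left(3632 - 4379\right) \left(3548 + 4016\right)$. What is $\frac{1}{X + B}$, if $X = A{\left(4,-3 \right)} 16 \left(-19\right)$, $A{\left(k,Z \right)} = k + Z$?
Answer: $- \frac{1}{5650612} \approx -1.7697 \cdot 10^{-7}$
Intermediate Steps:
$A{\left(k,Z \right)} = Z + k$
$B = -5650308$ ($B = \left(-747\right) 7564 = -5650308$)
$X = -304$ ($X = \left(-3 + 4\right) 16 \left(-19\right) = 1 \cdot 16 \left(-19\right) = 16 \left(-19\right) = -304$)
$\frac{1}{X + B} = \frac{1}{-304 - 5650308} = \frac{1}{-5650612} = - \frac{1}{5650612}$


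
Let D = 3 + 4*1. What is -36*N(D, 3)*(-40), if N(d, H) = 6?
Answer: 8640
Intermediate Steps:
D = 7 (D = 3 + 4 = 7)
-36*N(D, 3)*(-40) = -36*6*(-40) = -216*(-40) = 8640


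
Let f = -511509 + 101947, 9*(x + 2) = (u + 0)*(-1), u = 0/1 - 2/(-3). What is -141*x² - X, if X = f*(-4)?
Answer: -398241656/243 ≈ -1.6389e+6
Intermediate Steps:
u = ⅔ (u = 0*1 - 2*(-⅓) = 0 + ⅔ = ⅔ ≈ 0.66667)
x = -56/27 (x = -2 + ((⅔ + 0)*(-1))/9 = -2 + ((⅔)*(-1))/9 = -2 + (⅑)*(-⅔) = -2 - 2/27 = -56/27 ≈ -2.0741)
f = -409562
X = 1638248 (X = -409562*(-4) = 1638248)
-141*x² - X = -141*(-56/27)² - 1*1638248 = -141*3136/729 - 1638248 = -147392/243 - 1638248 = -398241656/243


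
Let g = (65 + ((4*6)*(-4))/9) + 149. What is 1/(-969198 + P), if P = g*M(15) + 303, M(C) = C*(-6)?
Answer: -1/987195 ≈ -1.0130e-6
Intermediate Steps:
M(C) = -6*C
g = 610/3 (g = (65 + (24*(-4))*(⅑)) + 149 = (65 - 96*⅑) + 149 = (65 - 32/3) + 149 = 163/3 + 149 = 610/3 ≈ 203.33)
P = -17997 (P = 610*(-6*15)/3 + 303 = (610/3)*(-90) + 303 = -18300 + 303 = -17997)
1/(-969198 + P) = 1/(-969198 - 17997) = 1/(-987195) = -1/987195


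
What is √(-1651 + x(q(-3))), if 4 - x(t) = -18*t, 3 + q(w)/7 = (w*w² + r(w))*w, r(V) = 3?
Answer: 9*√87 ≈ 83.946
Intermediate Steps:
q(w) = -21 + 7*w*(3 + w³) (q(w) = -21 + 7*((w*w² + 3)*w) = -21 + 7*((w³ + 3)*w) = -21 + 7*((3 + w³)*w) = -21 + 7*(w*(3 + w³)) = -21 + 7*w*(3 + w³))
x(t) = 4 + 18*t (x(t) = 4 - (-18)*t = 4 + 18*t)
√(-1651 + x(q(-3))) = √(-1651 + (4 + 18*(-21 + 7*(-3)⁴ + 21*(-3)))) = √(-1651 + (4 + 18*(-21 + 7*81 - 63))) = √(-1651 + (4 + 18*(-21 + 567 - 63))) = √(-1651 + (4 + 18*483)) = √(-1651 + (4 + 8694)) = √(-1651 + 8698) = √7047 = 9*√87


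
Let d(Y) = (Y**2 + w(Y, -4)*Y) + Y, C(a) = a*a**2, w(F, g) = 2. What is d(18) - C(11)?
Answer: -953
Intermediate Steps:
C(a) = a**3
d(Y) = Y**2 + 3*Y (d(Y) = (Y**2 + 2*Y) + Y = Y**2 + 3*Y)
d(18) - C(11) = 18*(3 + 18) - 1*11**3 = 18*21 - 1*1331 = 378 - 1331 = -953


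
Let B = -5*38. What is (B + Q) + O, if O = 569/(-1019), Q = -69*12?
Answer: -1037911/1019 ≈ -1018.6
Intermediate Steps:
B = -190
Q = -828
O = -569/1019 (O = 569*(-1/1019) = -569/1019 ≈ -0.55839)
(B + Q) + O = (-190 - 828) - 569/1019 = -1018 - 569/1019 = -1037911/1019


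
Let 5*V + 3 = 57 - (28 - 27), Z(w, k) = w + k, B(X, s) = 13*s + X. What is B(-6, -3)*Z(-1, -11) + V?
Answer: 2753/5 ≈ 550.60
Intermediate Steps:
B(X, s) = X + 13*s
Z(w, k) = k + w
V = 53/5 (V = -3/5 + (57 - (28 - 27))/5 = -3/5 + (57 - 1*1)/5 = -3/5 + (57 - 1)/5 = -3/5 + (1/5)*56 = -3/5 + 56/5 = 53/5 ≈ 10.600)
B(-6, -3)*Z(-1, -11) + V = (-6 + 13*(-3))*(-11 - 1) + 53/5 = (-6 - 39)*(-12) + 53/5 = -45*(-12) + 53/5 = 540 + 53/5 = 2753/5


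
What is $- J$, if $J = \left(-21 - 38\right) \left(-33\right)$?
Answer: $-1947$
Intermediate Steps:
$J = 1947$ ($J = \left(-59\right) \left(-33\right) = 1947$)
$- J = \left(-1\right) 1947 = -1947$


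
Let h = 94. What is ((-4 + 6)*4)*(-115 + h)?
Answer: -168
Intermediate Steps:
((-4 + 6)*4)*(-115 + h) = ((-4 + 6)*4)*(-115 + 94) = (2*4)*(-21) = 8*(-21) = -168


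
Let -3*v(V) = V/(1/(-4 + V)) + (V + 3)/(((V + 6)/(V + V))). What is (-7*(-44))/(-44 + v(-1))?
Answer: -1540/227 ≈ -6.7841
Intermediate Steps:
v(V) = -V*(-4 + V)/3 - 2*V*(3 + V)/(3*(6 + V)) (v(V) = -(V/(1/(-4 + V)) + (V + 3)/(((V + 6)/(V + V))))/3 = -(V*(-4 + V) + (3 + V)/(((6 + V)/((2*V)))))/3 = -(V*(-4 + V) + (3 + V)/(((6 + V)*(1/(2*V)))))/3 = -(V*(-4 + V) + (3 + V)/(((6 + V)/(2*V))))/3 = -(V*(-4 + V) + (3 + V)*(2*V/(6 + V)))/3 = -(V*(-4 + V) + 2*V*(3 + V)/(6 + V))/3 = -V*(-4 + V)/3 - 2*V*(3 + V)/(3*(6 + V)))
(-7*(-44))/(-44 + v(-1)) = (-7*(-44))/(-44 + (⅓)*(-1)*(18 - 1*(-1)² - 4*(-1))/(6 - 1)) = 308/(-44 + (⅓)*(-1)*(18 - 1*1 + 4)/5) = 308/(-44 + (⅓)*(-1)*(⅕)*(18 - 1 + 4)) = 308/(-44 + (⅓)*(-1)*(⅕)*21) = 308/(-44 - 7/5) = 308/(-227/5) = 308*(-5/227) = -1540/227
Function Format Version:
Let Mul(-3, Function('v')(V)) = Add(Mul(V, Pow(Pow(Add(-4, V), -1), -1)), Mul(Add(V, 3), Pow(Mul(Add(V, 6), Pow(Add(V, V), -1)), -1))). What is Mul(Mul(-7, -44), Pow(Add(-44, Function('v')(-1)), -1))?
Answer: Rational(-1540, 227) ≈ -6.7841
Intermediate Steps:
Function('v')(V) = Add(Mul(Rational(-1, 3), V, Add(-4, V)), Mul(Rational(-2, 3), V, Pow(Add(6, V), -1), Add(3, V))) (Function('v')(V) = Mul(Rational(-1, 3), Add(Mul(V, Pow(Pow(Add(-4, V), -1), -1)), Mul(Add(V, 3), Pow(Mul(Add(V, 6), Pow(Add(V, V), -1)), -1)))) = Mul(Rational(-1, 3), Add(Mul(V, Add(-4, V)), Mul(Add(3, V), Pow(Mul(Add(6, V), Pow(Mul(2, V), -1)), -1)))) = Mul(Rational(-1, 3), Add(Mul(V, Add(-4, V)), Mul(Add(3, V), Pow(Mul(Add(6, V), Mul(Rational(1, 2), Pow(V, -1))), -1)))) = Mul(Rational(-1, 3), Add(Mul(V, Add(-4, V)), Mul(Add(3, V), Pow(Mul(Rational(1, 2), Pow(V, -1), Add(6, V)), -1)))) = Mul(Rational(-1, 3), Add(Mul(V, Add(-4, V)), Mul(Add(3, V), Mul(2, V, Pow(Add(6, V), -1))))) = Mul(Rational(-1, 3), Add(Mul(V, Add(-4, V)), Mul(2, V, Pow(Add(6, V), -1), Add(3, V)))) = Add(Mul(Rational(-1, 3), V, Add(-4, V)), Mul(Rational(-2, 3), V, Pow(Add(6, V), -1), Add(3, V))))
Mul(Mul(-7, -44), Pow(Add(-44, Function('v')(-1)), -1)) = Mul(Mul(-7, -44), Pow(Add(-44, Mul(Rational(1, 3), -1, Pow(Add(6, -1), -1), Add(18, Mul(-1, Pow(-1, 2)), Mul(-4, -1)))), -1)) = Mul(308, Pow(Add(-44, Mul(Rational(1, 3), -1, Pow(5, -1), Add(18, Mul(-1, 1), 4))), -1)) = Mul(308, Pow(Add(-44, Mul(Rational(1, 3), -1, Rational(1, 5), Add(18, -1, 4))), -1)) = Mul(308, Pow(Add(-44, Mul(Rational(1, 3), -1, Rational(1, 5), 21)), -1)) = Mul(308, Pow(Add(-44, Rational(-7, 5)), -1)) = Mul(308, Pow(Rational(-227, 5), -1)) = Mul(308, Rational(-5, 227)) = Rational(-1540, 227)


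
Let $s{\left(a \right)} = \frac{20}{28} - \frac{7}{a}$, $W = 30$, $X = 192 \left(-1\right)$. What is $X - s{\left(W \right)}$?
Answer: $- \frac{40421}{210} \approx -192.48$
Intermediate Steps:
$X = -192$
$s{\left(a \right)} = \frac{5}{7} - \frac{7}{a}$ ($s{\left(a \right)} = 20 \cdot \frac{1}{28} - \frac{7}{a} = \frac{5}{7} - \frac{7}{a}$)
$X - s{\left(W \right)} = -192 - \left(\frac{5}{7} - \frac{7}{30}\right) = -192 - \frac{101}{210} = - \frac{40421}{210}$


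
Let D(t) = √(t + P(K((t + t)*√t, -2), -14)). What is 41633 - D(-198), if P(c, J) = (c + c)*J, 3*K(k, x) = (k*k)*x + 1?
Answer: 41633 - I*√5216329290/3 ≈ 41633.0 - 24075.0*I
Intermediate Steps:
K(k, x) = ⅓ + x*k²/3 (K(k, x) = ((k*k)*x + 1)/3 = (k²*x + 1)/3 = (x*k² + 1)/3 = (1 + x*k²)/3 = ⅓ + x*k²/3)
P(c, J) = 2*J*c (P(c, J) = (2*c)*J = 2*J*c)
D(t) = √(-28/3 + t + 224*t³/3) (D(t) = √(t + 2*(-14)*(⅓ + (⅓)*(-2)*((t + t)*√t)²)) = √(t + 2*(-14)*(⅓ + (⅓)*(-2)*((2*t)*√t)²)) = √(t + 2*(-14)*(⅓ + (⅓)*(-2)*(2*t^(3/2))²)) = √(t + 2*(-14)*(⅓ + (⅓)*(-2)*(4*t³))) = √(t + 2*(-14)*(⅓ - 8*t³/3)) = √(t + (-28/3 + 224*t³/3)) = √(-28/3 + t + 224*t³/3))
41633 - D(-198) = 41633 - √(-84 + 9*(-198) + 672*(-198)³)/3 = 41633 - √(-84 - 1782 + 672*(-7762392))/3 = 41633 - √(-84 - 1782 - 5216327424)/3 = 41633 - √(-5216329290)/3 = 41633 - I*√5216329290/3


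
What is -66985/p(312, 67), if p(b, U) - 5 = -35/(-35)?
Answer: -66985/6 ≈ -11164.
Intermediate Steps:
p(b, U) = 6 (p(b, U) = 5 - 35/(-35) = 5 - 35*(-1/35) = 5 + 1 = 6)
-66985/p(312, 67) = -66985/6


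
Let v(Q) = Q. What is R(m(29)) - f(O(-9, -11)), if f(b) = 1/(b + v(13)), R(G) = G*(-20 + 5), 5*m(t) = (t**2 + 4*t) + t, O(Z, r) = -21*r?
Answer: -721753/244 ≈ -2958.0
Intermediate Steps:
m(t) = t + t**2/5 (m(t) = ((t**2 + 4*t) + t)/5 = (t**2 + 5*t)/5 = t + t**2/5)
R(G) = -15*G (R(G) = G*(-15) = -15*G)
f(b) = 1/(13 + b) (f(b) = 1/(b + 13) = 1/(13 + b))
R(m(29)) - f(O(-9, -11)) = -3*29*(5 + 29) - 1/(13 - 21*(-11)) = -3*29*34 - 1/(13 + 231) = -15*986/5 - 1/244 = -2958 - 1*1/244 = -2958 - 1/244 = -721753/244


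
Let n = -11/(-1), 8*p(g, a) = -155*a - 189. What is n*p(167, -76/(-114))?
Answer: -9647/24 ≈ -401.96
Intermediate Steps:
p(g, a) = -189/8 - 155*a/8 (p(g, a) = (-155*a - 189)/8 = (-189 - 155*a)/8 = -189/8 - 155*a/8)
n = 11 (n = -11*(-1) = 11)
n*p(167, -76/(-114)) = 11*(-189/8 - (-2945)/(2*(-114))) = 11*(-189/8 - (-2945)*(-1)/(2*114)) = 11*(-189/8 - 155/8*2/3) = 11*(-189/8 - 155/12) = 11*(-877/24) = -9647/24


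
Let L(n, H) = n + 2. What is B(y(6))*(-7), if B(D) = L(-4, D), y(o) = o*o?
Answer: 14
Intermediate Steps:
y(o) = o²
L(n, H) = 2 + n
B(D) = -2 (B(D) = 2 - 4 = -2)
B(y(6))*(-7) = -2*(-7) = 14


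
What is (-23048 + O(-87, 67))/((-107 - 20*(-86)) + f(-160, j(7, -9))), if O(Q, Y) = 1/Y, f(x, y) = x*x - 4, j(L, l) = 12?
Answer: -1544215/1823003 ≈ -0.84707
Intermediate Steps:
f(x, y) = -4 + x**2 (f(x, y) = x**2 - 4 = -4 + x**2)
(-23048 + O(-87, 67))/((-107 - 20*(-86)) + f(-160, j(7, -9))) = (-23048 + 1/67)/((-107 - 20*(-86)) + (-4 + (-160)**2)) = (-23048 + 1/67)/((-107 + 1720) + (-4 + 25600)) = -1544215/(67*(1613 + 25596)) = -1544215/67/27209 = -1544215/67*1/27209 = -1544215/1823003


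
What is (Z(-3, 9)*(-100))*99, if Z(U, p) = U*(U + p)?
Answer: 178200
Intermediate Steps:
(Z(-3, 9)*(-100))*99 = (-3*(-3 + 9)*(-100))*99 = (-3*6*(-100))*99 = -18*(-100)*99 = 1800*99 = 178200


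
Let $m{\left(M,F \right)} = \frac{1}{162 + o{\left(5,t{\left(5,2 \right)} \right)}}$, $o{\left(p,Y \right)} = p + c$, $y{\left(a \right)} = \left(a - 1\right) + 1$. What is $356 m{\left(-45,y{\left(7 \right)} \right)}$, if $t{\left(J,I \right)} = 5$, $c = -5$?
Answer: $\frac{178}{81} \approx 2.1975$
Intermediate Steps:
$y{\left(a \right)} = a$ ($y{\left(a \right)} = \left(-1 + a\right) + 1 = a$)
$o{\left(p,Y \right)} = -5 + p$ ($o{\left(p,Y \right)} = p - 5 = -5 + p$)
$m{\left(M,F \right)} = \frac{1}{162}$ ($m{\left(M,F \right)} = \frac{1}{162 + \left(-5 + 5\right)} = \frac{1}{162 + 0} = \frac{1}{162}$)
$356 m{\left(-45,y{\left(7 \right)} \right)} = 356 \cdot \frac{1}{162} = \frac{178}{81}$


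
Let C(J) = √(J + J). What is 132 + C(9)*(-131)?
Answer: 132 - 393*√2 ≈ -423.79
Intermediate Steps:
C(J) = √2*√J (C(J) = √(2*J) = √2*√J)
132 + C(9)*(-131) = 132 + (√2*√9)*(-131) = 132 + (√2*3)*(-131) = 132 + (3*√2)*(-131) = 132 - 393*√2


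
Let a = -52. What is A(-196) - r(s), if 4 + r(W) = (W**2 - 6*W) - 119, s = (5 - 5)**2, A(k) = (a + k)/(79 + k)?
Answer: 14639/117 ≈ 125.12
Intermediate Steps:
A(k) = (-52 + k)/(79 + k)
s = 0 (s = 0**2 = 0)
r(W) = -123 + W**2 - 6*W (r(W) = -4 + ((W**2 - 6*W) - 119) = -4 + (-119 + W**2 - 6*W) = -123 + W**2 - 6*W)
A(-196) - r(s) = (-52 - 196)/(79 - 196) - (-123 + 0**2 - 6*0) = -248/(-117) - (-123 + 0 + 0) = -1/117*(-248) - 1*(-123) = 248/117 + 123 = 14639/117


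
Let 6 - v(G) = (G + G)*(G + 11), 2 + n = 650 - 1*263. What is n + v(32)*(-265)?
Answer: 728075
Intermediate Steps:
n = 385 (n = -2 + (650 - 1*263) = -2 + (650 - 263) = -2 + 387 = 385)
v(G) = 6 - 2*G*(11 + G) (v(G) = 6 - (G + G)*(G + 11) = 6 - 2*G*(11 + G))
n + v(32)*(-265) = 385 + (6 - 22*32 - 2*32²)*(-265) = 385 + (6 - 704 - 2*1024)*(-265) = 385 + (6 - 704 - 2048)*(-265) = 385 - 2746*(-265) = 385 + 727690 = 728075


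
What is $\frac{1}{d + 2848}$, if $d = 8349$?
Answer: $\frac{1}{11197} \approx 8.931 \cdot 10^{-5}$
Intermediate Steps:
$\frac{1}{d + 2848} = \frac{1}{8349 + 2848} = \frac{1}{11197}$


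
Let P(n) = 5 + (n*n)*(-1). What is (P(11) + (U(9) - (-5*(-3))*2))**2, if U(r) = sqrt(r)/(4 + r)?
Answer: 3591025/169 ≈ 21249.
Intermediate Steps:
U(r) = sqrt(r)/(4 + r)
P(n) = 5 - n**2 (P(n) = 5 + n**2*(-1) = 5 - n**2)
(P(11) + (U(9) - (-5*(-3))*2))**2 = ((5 - 1*11**2) + (sqrt(9)/(4 + 9) - (-5*(-3))*2))**2 = ((5 - 1*121) + (3/13 - 15*2))**2 = ((5 - 121) + (3*(1/13) - 1*30))**2 = (-116 + (3/13 - 30))**2 = (-116 - 387/13)**2 = (-1895/13)**2 = 3591025/169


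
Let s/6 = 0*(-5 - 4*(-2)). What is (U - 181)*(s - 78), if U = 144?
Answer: 2886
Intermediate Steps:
s = 0 (s = 6*(0*(-5 - 4*(-2))) = 6*(0*(-5 + 8)) = 6*(0*3) = 6*0 = 0)
(U - 181)*(s - 78) = (144 - 181)*(0 - 78) = -37*(-78) = 2886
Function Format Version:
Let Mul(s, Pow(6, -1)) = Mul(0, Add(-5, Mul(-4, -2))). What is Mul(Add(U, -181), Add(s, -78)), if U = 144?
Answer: 2886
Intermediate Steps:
s = 0 (s = Mul(6, Mul(0, Add(-5, Mul(-4, -2)))) = Mul(6, Mul(0, Add(-5, 8))) = Mul(6, Mul(0, 3)) = Mul(6, 0) = 0)
Mul(Add(U, -181), Add(s, -78)) = Mul(Add(144, -181), Add(0, -78)) = Mul(-37, -78) = 2886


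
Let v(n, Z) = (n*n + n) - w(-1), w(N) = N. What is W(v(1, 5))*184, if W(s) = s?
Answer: 552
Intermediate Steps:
v(n, Z) = 1 + n + n² (v(n, Z) = (n*n + n) - 1*(-1) = (n² + n) + 1 = (n + n²) + 1 = 1 + n + n²)
W(v(1, 5))*184 = (1 + 1 + 1²)*184 = (1 + 1 + 1)*184 = 3*184 = 552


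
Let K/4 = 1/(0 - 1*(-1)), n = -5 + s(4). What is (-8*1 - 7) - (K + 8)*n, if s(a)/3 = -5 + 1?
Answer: 189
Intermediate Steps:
s(a) = -12 (s(a) = 3*(-5 + 1) = 3*(-4) = -12)
n = -17 (n = -5 - 12 = -17)
K = 4 (K = 4/(0 - 1*(-1)) = 4/(0 + 1) = 4/1 = 4*1 = 4)
(-8*1 - 7) - (K + 8)*n = (-8*1 - 7) - (4 + 8)*(-17) = (-8 - 7) - 12*(-17) = -15 - 1*(-204) = -15 + 204 = 189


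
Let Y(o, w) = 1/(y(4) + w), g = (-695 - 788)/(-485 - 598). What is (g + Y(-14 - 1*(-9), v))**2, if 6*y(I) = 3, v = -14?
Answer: 159390625/95004009 ≈ 1.6777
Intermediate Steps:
y(I) = 1/2 (y(I) = (1/6)*3 = 1/2)
g = 1483/1083 (g = -1483/(-1083) = -1483*(-1/1083) = 1483/1083 ≈ 1.3693)
Y(o, w) = 1/(1/2 + w)
(g + Y(-14 - 1*(-9), v))**2 = (1483/1083 + 2/(1 + 2*(-14)))**2 = (1483/1083 + 2/(1 - 28))**2 = (1483/1083 + 2/(-27))**2 = (1483/1083 + 2*(-1/27))**2 = (1483/1083 - 2/27)**2 = (12625/9747)**2 = 159390625/95004009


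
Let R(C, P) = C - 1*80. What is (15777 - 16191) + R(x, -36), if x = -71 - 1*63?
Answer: -628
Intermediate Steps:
x = -134 (x = -71 - 63 = -134)
R(C, P) = -80 + C (R(C, P) = C - 80 = -80 + C)
(15777 - 16191) + R(x, -36) = (15777 - 16191) + (-80 - 134) = -414 - 214 = -628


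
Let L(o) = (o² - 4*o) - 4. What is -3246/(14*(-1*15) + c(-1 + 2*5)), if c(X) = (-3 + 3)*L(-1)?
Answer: 541/35 ≈ 15.457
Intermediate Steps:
L(o) = -4 + o² - 4*o
c(X) = 0 (c(X) = (-3 + 3)*(-4 + (-1)² - 4*(-1)) = 0*(-4 + 1 + 4) = 0*1 = 0)
-3246/(14*(-1*15) + c(-1 + 2*5)) = -3246/(14*(-1*15) + 0) = -3246/(14*(-15) + 0) = -3246/(-210 + 0) = -3246/(-210) = -3246*(-1/210) = 541/35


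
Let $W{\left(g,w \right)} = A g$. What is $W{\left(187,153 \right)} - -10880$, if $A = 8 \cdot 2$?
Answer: $13872$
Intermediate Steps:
$A = 16$
$W{\left(g,w \right)} = 16 g$
$W{\left(187,153 \right)} - -10880 = 16 \cdot 187 - -10880 = 2992 + 10880 = 13872$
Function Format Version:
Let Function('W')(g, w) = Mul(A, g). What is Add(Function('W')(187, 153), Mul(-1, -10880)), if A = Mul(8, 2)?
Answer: 13872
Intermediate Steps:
A = 16
Function('W')(g, w) = Mul(16, g)
Add(Function('W')(187, 153), Mul(-1, -10880)) = Add(Mul(16, 187), Mul(-1, -10880)) = Add(2992, 10880) = 13872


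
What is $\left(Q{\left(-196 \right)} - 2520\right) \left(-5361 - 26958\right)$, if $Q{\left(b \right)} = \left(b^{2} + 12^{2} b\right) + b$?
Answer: $-241616844$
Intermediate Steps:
$Q{\left(b \right)} = b^{2} + 145 b$ ($Q{\left(b \right)} = \left(b^{2} + 144 b\right) + b = b^{2} + 145 b$)
$\left(Q{\left(-196 \right)} - 2520\right) \left(-5361 - 26958\right) = \left(- 196 \left(145 - 196\right) - 2520\right) \left(-5361 - 26958\right) = \left(\left(-196\right) \left(-51\right) - 2520\right) \left(-32319\right) = \left(9996 - 2520\right) \left(-32319\right) = 7476 \left(-32319\right) = -241616844$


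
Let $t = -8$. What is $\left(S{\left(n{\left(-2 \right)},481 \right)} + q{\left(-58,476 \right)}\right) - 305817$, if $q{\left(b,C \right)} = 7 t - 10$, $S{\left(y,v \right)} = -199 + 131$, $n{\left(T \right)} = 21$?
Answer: $-305951$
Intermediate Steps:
$S{\left(y,v \right)} = -68$
$q{\left(b,C \right)} = -66$ ($q{\left(b,C \right)} = 7 \left(-8\right) - 10 = -56 - 10 = -66$)
$\left(S{\left(n{\left(-2 \right)},481 \right)} + q{\left(-58,476 \right)}\right) - 305817 = \left(-68 - 66\right) - 305817 = -134 - 305817 = -305951$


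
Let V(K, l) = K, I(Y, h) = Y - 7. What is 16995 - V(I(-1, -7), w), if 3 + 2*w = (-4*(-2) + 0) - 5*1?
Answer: 17003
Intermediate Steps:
I(Y, h) = -7 + Y
w = 0 (w = -3/2 + ((-4*(-2) + 0) - 5*1)/2 = -3/2 + ((8 + 0) - 5)/2 = -3/2 + (8 - 5)/2 = -3/2 + (1/2)*3 = -3/2 + 3/2 = 0)
16995 - V(I(-1, -7), w) = 16995 - (-7 - 1) = 16995 - 1*(-8) = 16995 + 8 = 17003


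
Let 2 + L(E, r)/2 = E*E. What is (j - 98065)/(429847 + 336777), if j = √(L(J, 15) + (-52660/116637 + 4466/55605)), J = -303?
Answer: -98065/766624 + √197003936787951310705/25111196512880 ≈ -0.12736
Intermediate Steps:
L(E, r) = -4 + 2*E² (L(E, r) = -4 + 2*(E*E) = -4 + 2*E²)
j = 2*√197003936787951310705/65511115 (j = √((-4 + 2*(-303)²) + (-52660/116637 + 4466/55605)) = √((-4 + 2*91809) + (-52660*1/116637 + 4466*(1/55605))) = √((-4 + 183618) + (-52660/116637 + 406/5055)) = √(183614 - 24315742/65511115) = √(12028733553868/65511115) = 2*√197003936787951310705/65511115 ≈ 428.50)
(j - 98065)/(429847 + 336777) = (2*√197003936787951310705/65511115 - 98065)/(429847 + 336777) = (-98065 + 2*√197003936787951310705/65511115)/766624 = (-98065 + 2*√197003936787951310705/65511115)*(1/766624) = -98065/766624 + √197003936787951310705/25111196512880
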